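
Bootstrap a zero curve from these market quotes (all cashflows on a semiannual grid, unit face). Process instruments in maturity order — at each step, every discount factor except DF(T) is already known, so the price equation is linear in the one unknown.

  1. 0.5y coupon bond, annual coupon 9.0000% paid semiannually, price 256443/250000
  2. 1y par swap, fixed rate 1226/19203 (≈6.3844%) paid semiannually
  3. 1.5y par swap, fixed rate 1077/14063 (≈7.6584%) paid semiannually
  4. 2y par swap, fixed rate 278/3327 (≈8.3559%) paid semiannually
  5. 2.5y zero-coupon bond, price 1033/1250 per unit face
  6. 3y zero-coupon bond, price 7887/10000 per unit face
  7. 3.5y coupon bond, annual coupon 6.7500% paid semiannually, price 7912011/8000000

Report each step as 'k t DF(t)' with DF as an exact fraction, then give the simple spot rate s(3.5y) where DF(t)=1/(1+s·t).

step 1 [0.5y] bond c/2=9/200: DF=(256443/250000 − 9/200·(0))/(1+9/200) = 1227/1250 ≈ 0.981600
step 2 [1y] swap r/2=613/19203: DF=(1 − 613/19203·(0.981600))/(1+613/19203) = 9387/10000 ≈ 0.938700
step 3 [1.5y] swap r/2=1077/28126: DF=(1 − 1077/28126·(0.981600+0.938700))/(1+1077/28126) = 8923/10000 ≈ 0.892300
step 4 [2y] swap r/2=139/3327: DF=(1 − 139/3327·(0.981600+0.938700+0.892300))/(1+139/3327) = 8471/10000 ≈ 0.847100
step 5 [2.5y] zero: DF = P = 1033/1250 ≈ 0.826400
step 6 [3y] zero: DF = P = 7887/10000 ≈ 0.788700
step 7 [3.5y] bond c/2=27/800: DF=(7912011/8000000 − 27/800·(0.981600+0.938700+0.892300+0.847100+0.826400+0.788700))/(1+27/800) = 1569/2000 ≈ 0.784500

1 1/2 1227/1250
2 1 9387/10000
3 3/2 8923/10000
4 2 8471/10000
5 5/2 1033/1250
6 3 7887/10000
7 7/2 1569/2000
s(3.5y) = (1/(1569/2000) − 1)/(7/2) = 862/10983 ≈ 7.8485%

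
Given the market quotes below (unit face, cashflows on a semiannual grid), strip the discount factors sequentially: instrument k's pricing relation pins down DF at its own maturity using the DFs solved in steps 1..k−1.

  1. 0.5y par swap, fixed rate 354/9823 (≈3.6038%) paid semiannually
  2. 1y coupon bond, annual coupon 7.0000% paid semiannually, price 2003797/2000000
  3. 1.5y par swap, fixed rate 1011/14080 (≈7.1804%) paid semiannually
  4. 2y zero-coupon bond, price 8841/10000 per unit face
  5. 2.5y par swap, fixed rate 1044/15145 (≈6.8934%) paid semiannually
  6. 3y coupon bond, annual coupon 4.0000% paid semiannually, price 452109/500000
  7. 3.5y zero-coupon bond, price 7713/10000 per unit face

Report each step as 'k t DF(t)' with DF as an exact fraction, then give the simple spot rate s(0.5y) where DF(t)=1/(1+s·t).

1 1/2 9823/10000
2 1 2337/2500
3 3/2 8989/10000
4 2 8841/10000
5 5/2 4217/5000
6 3 3987/5000
7 7/2 7713/10000
s(0.5y) = (1/(9823/10000) − 1)/(1/2) = 354/9823 ≈ 3.6038%

step 1 [0.5y] swap r/2=177/9823: DF=(1 − 177/9823·(0))/(1+177/9823) = 9823/10000 ≈ 0.982300
step 2 [1y] bond c/2=7/200: DF=(2003797/2000000 − 7/200·(0.982300))/(1+7/200) = 2337/2500 ≈ 0.934800
step 3 [1.5y] swap r/2=1011/28160: DF=(1 − 1011/28160·(0.982300+0.934800))/(1+1011/28160) = 8989/10000 ≈ 0.898900
step 4 [2y] zero: DF = P = 8841/10000 ≈ 0.884100
step 5 [2.5y] swap r/2=522/15145: DF=(1 − 522/15145·(0.982300+0.934800+0.898900+0.884100))/(1+522/15145) = 4217/5000 ≈ 0.843400
step 6 [3y] bond c/2=1/50: DF=(452109/500000 − 1/50·(0.982300+0.934800+0.898900+0.884100+0.843400))/(1+1/50) = 3987/5000 ≈ 0.797400
step 7 [3.5y] zero: DF = P = 7713/10000 ≈ 0.771300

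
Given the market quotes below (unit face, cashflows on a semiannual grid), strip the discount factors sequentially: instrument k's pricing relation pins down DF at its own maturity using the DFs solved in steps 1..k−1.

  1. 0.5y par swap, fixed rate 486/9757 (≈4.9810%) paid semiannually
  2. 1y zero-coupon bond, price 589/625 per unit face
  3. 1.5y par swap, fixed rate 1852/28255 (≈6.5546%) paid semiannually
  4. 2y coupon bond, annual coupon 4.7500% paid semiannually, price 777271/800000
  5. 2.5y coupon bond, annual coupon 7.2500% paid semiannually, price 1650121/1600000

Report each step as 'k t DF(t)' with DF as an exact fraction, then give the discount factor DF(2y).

1 1/2 9757/10000
2 1 589/625
3 3/2 4537/5000
4 2 1767/2000
5 5/2 1731/2000
DF(2y) = 1767/2000 ≈ 0.883500

step 1 [0.5y] swap r/2=243/9757: DF=(1 − 243/9757·(0))/(1+243/9757) = 9757/10000 ≈ 0.975700
step 2 [1y] zero: DF = P = 589/625 ≈ 0.942400
step 3 [1.5y] swap r/2=926/28255: DF=(1 − 926/28255·(0.975700+0.942400))/(1+926/28255) = 4537/5000 ≈ 0.907400
step 4 [2y] bond c/2=19/800: DF=(777271/800000 − 19/800·(0.975700+0.942400+0.907400))/(1+19/800) = 1767/2000 ≈ 0.883500
step 5 [2.5y] bond c/2=29/800: DF=(1650121/1600000 − 29/800·(0.975700+0.942400+0.907400+0.883500))/(1+29/800) = 1731/2000 ≈ 0.865500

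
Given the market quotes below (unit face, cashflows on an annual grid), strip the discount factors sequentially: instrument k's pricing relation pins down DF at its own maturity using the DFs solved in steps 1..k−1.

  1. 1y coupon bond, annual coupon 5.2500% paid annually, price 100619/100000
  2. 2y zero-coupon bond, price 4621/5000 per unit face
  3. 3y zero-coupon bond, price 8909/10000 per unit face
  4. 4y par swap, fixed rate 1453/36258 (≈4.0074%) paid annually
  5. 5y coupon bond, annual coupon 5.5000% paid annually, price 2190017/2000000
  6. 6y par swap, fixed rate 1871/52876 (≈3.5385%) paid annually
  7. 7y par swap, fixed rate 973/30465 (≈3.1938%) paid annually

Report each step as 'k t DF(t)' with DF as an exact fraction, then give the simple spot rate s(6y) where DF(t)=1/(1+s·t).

step 1 [1y] bond c/1=21/400: DF=(100619/100000 − 21/400·(0))/(1+21/400) = 239/250 ≈ 0.956000
step 2 [2y] zero: DF = P = 4621/5000 ≈ 0.924200
step 3 [3y] zero: DF = P = 8909/10000 ≈ 0.890900
step 4 [4y] swap r/1=1453/36258: DF=(1 − 1453/36258·(0.956000+0.924200+0.890900))/(1+1453/36258) = 8547/10000 ≈ 0.854700
step 5 [5y] bond c/1=11/200: DF=(2190017/2000000 − 11/200·(0.956000+0.924200+0.890900+0.854700))/(1+11/200) = 8489/10000 ≈ 0.848900
step 6 [6y] swap r/1=1871/52876: DF=(1 − 1871/52876·(0.956000+0.924200+0.890900+0.854700+0.848900))/(1+1871/52876) = 8129/10000 ≈ 0.812900
step 7 [7y] swap r/1=973/30465: DF=(1 − 973/30465·(0.956000+0.924200+0.890900+0.854700+0.848900+0.812900))/(1+973/30465) = 4027/5000 ≈ 0.805400

1 1 239/250
2 2 4621/5000
3 3 8909/10000
4 4 8547/10000
5 5 8489/10000
6 6 8129/10000
7 7 4027/5000
s(6y) = (1/(8129/10000) − 1)/(6) = 1871/48774 ≈ 3.8361%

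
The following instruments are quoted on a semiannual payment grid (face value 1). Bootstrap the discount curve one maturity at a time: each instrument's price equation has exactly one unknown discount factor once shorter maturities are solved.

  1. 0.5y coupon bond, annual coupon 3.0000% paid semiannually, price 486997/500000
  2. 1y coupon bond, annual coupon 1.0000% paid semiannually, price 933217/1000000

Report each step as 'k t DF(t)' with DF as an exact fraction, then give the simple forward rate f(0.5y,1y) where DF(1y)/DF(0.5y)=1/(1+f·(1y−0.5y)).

step 1 [0.5y] bond c/2=3/200: DF=(486997/500000 − 3/200·(0))/(1+3/200) = 2399/2500 ≈ 0.959600
step 2 [1y] bond c/2=1/200: DF=(933217/1000000 − 1/200·(0.959600))/(1+1/200) = 4619/5000 ≈ 0.923800

1 1/2 2399/2500
2 1 4619/5000
f(0.5y,1y) = ((2399/2500)/(4619/5000) − 1)/(1/2) = 358/4619 ≈ 7.7506%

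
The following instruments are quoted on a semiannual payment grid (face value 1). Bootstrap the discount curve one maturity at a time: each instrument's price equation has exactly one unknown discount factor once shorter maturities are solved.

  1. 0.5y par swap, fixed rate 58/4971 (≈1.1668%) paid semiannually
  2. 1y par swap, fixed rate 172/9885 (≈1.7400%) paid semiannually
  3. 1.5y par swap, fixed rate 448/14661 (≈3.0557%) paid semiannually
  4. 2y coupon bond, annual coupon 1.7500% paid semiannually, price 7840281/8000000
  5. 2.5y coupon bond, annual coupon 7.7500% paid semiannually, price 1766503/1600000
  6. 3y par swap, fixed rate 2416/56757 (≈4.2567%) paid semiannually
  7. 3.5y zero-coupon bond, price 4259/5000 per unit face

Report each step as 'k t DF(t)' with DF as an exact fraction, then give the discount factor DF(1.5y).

1 1/2 4971/5000
2 1 2457/2500
3 3/2 597/625
4 2 9461/10000
5 5/2 4591/5000
6 3 1099/1250
7 7/2 4259/5000
DF(1.5y) = 597/625 ≈ 0.955200

step 1 [0.5y] swap r/2=29/4971: DF=(1 − 29/4971·(0))/(1+29/4971) = 4971/5000 ≈ 0.994200
step 2 [1y] swap r/2=86/9885: DF=(1 − 86/9885·(0.994200))/(1+86/9885) = 2457/2500 ≈ 0.982800
step 3 [1.5y] swap r/2=224/14661: DF=(1 − 224/14661·(0.994200+0.982800))/(1+224/14661) = 597/625 ≈ 0.955200
step 4 [2y] bond c/2=7/800: DF=(7840281/8000000 − 7/800·(0.994200+0.982800+0.955200))/(1+7/800) = 9461/10000 ≈ 0.946100
step 5 [2.5y] bond c/2=31/800: DF=(1766503/1600000 − 31/800·(0.994200+0.982800+0.955200+0.946100))/(1+31/800) = 4591/5000 ≈ 0.918200
step 6 [3y] swap r/2=1208/56757: DF=(1 − 1208/56757·(0.994200+0.982800+0.955200+0.946100+0.918200))/(1+1208/56757) = 1099/1250 ≈ 0.879200
step 7 [3.5y] zero: DF = P = 4259/5000 ≈ 0.851800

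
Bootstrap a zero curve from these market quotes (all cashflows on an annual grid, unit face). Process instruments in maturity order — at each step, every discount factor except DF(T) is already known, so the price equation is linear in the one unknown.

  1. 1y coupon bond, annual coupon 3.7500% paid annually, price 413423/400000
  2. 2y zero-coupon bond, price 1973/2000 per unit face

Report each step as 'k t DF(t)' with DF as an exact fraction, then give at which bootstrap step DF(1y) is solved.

step 1 [1y] bond c/1=3/80: DF=(413423/400000 − 3/80·(0))/(1+3/80) = 4981/5000 ≈ 0.996200
step 2 [2y] zero: DF = P = 1973/2000 ≈ 0.986500

1 1 4981/5000
2 2 1973/2000
DF(1y) is solved at step 1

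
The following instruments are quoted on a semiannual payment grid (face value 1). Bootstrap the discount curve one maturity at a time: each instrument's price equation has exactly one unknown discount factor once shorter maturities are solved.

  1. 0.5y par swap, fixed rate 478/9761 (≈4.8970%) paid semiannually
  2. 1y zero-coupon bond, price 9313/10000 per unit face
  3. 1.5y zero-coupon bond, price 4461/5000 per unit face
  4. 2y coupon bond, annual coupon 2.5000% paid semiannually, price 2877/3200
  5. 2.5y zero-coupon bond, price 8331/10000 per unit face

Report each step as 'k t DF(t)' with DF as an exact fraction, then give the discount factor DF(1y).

step 1 [0.5y] swap r/2=239/9761: DF=(1 − 239/9761·(0))/(1+239/9761) = 9761/10000 ≈ 0.976100
step 2 [1y] zero: DF = P = 9313/10000 ≈ 0.931300
step 3 [1.5y] zero: DF = P = 4461/5000 ≈ 0.892200
step 4 [2y] bond c/2=1/80: DF=(2877/3200 − 1/80·(0.976100+0.931300+0.892200))/(1+1/80) = 4267/5000 ≈ 0.853400
step 5 [2.5y] zero: DF = P = 8331/10000 ≈ 0.833100

1 1/2 9761/10000
2 1 9313/10000
3 3/2 4461/5000
4 2 4267/5000
5 5/2 8331/10000
DF(1y) = 9313/10000 ≈ 0.931300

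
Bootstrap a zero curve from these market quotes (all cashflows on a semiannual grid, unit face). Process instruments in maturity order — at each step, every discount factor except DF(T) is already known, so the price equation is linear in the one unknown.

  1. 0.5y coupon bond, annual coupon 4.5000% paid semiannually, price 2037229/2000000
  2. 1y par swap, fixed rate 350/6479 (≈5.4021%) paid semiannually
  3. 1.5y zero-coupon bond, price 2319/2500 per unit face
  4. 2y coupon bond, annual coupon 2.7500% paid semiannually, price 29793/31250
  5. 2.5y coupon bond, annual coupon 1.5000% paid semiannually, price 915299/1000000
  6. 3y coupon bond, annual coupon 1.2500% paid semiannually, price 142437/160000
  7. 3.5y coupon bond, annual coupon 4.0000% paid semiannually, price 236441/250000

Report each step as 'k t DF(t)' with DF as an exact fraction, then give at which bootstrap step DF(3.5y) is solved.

step 1 [0.5y] bond c/2=9/400: DF=(2037229/2000000 − 9/400·(0))/(1+9/400) = 4981/5000 ≈ 0.996200
step 2 [1y] swap r/2=175/6479: DF=(1 − 175/6479·(0.996200))/(1+175/6479) = 379/400 ≈ 0.947500
step 3 [1.5y] zero: DF = P = 2319/2500 ≈ 0.927600
step 4 [2y] bond c/2=11/800: DF=(29793/31250 − 11/800·(0.996200+0.947500+0.927600))/(1+11/800) = 1803/2000 ≈ 0.901500
step 5 [2.5y] bond c/2=3/400: DF=(915299/1000000 − 3/400·(0.996200+0.947500+0.927600+0.901500))/(1+3/400) = 2201/2500 ≈ 0.880400
step 6 [3y] bond c/2=1/160: DF=(142437/160000 − 1/160·(0.996200+0.947500+0.927600+0.901500+0.880400))/(1+1/160) = 4279/5000 ≈ 0.855800
step 7 [3.5y] bond c/2=1/50: DF=(236441/250000 − 1/50·(0.996200+0.947500+0.927600+0.901500+0.880400+0.855800))/(1+1/50) = 512/625 ≈ 0.819200

1 1/2 4981/5000
2 1 379/400
3 3/2 2319/2500
4 2 1803/2000
5 5/2 2201/2500
6 3 4279/5000
7 7/2 512/625
DF(3.5y) is solved at step 7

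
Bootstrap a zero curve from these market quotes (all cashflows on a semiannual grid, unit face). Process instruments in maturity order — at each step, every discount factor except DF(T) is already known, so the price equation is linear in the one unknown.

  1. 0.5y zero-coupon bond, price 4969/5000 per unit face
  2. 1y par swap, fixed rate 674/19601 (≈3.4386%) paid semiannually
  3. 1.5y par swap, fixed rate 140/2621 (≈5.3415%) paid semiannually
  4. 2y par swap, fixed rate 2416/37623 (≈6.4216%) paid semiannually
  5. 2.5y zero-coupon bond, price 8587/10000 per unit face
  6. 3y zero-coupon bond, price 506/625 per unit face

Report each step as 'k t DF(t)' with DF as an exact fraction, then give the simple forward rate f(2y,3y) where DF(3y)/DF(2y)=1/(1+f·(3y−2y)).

step 1 [0.5y] zero: DF = P = 4969/5000 ≈ 0.993800
step 2 [1y] swap r/2=337/19601: DF=(1 − 337/19601·(0.993800))/(1+337/19601) = 9663/10000 ≈ 0.966300
step 3 [1.5y] swap r/2=70/2621: DF=(1 − 70/2621·(0.993800+0.966300))/(1+70/2621) = 923/1000 ≈ 0.923000
step 4 [2y] swap r/2=1208/37623: DF=(1 − 1208/37623·(0.993800+0.966300+0.923000))/(1+1208/37623) = 1099/1250 ≈ 0.879200
step 5 [2.5y] zero: DF = P = 8587/10000 ≈ 0.858700
step 6 [3y] zero: DF = P = 506/625 ≈ 0.809600

1 1/2 4969/5000
2 1 9663/10000
3 3/2 923/1000
4 2 1099/1250
5 5/2 8587/10000
6 3 506/625
f(2y,3y) = ((1099/1250)/(506/625) − 1)/(1) = 87/1012 ≈ 8.5968%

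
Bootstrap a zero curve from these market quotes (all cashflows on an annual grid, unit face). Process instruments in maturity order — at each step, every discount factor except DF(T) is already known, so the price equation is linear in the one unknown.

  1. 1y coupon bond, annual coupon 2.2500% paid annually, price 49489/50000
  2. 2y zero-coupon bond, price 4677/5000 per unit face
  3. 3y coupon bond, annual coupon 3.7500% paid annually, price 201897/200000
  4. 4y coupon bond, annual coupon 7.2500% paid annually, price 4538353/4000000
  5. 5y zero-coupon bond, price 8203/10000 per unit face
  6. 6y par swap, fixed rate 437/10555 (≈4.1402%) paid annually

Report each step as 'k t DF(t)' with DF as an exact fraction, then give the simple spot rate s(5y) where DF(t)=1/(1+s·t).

1 1 121/125
2 2 4677/5000
3 3 4521/5000
4 4 8681/10000
5 5 8203/10000
6 6 1563/2000
s(5y) = (1/(8203/10000) − 1)/(5) = 1797/41015 ≈ 4.3813%

step 1 [1y] bond c/1=9/400: DF=(49489/50000 − 9/400·(0))/(1+9/400) = 121/125 ≈ 0.968000
step 2 [2y] zero: DF = P = 4677/5000 ≈ 0.935400
step 3 [3y] bond c/1=3/80: DF=(201897/200000 − 3/80·(0.968000+0.935400))/(1+3/80) = 4521/5000 ≈ 0.904200
step 4 [4y] bond c/1=29/400: DF=(4538353/4000000 − 29/400·(0.968000+0.935400+0.904200))/(1+29/400) = 8681/10000 ≈ 0.868100
step 5 [5y] zero: DF = P = 8203/10000 ≈ 0.820300
step 6 [6y] swap r/1=437/10555: DF=(1 − 437/10555·(0.968000+0.935400+0.904200+0.868100+0.820300))/(1+437/10555) = 1563/2000 ≈ 0.781500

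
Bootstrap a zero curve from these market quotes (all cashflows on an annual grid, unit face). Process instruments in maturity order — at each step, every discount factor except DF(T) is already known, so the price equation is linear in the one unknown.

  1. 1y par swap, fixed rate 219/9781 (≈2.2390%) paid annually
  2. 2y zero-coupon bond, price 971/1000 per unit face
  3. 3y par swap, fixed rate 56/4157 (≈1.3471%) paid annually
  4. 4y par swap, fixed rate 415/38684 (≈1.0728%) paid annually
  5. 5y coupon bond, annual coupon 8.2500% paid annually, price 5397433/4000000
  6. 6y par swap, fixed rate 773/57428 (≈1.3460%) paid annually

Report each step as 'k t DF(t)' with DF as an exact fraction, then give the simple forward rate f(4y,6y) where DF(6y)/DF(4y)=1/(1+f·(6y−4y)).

1 1 9781/10000
2 2 971/1000
3 3 1201/1250
4 4 1917/2000
5 5 9517/10000
6 6 9227/10000
f(4y,6y) = ((1917/2000)/(9227/10000) − 1)/(2) = 179/9227 ≈ 1.9400%

step 1 [1y] swap r/1=219/9781: DF=(1 − 219/9781·(0))/(1+219/9781) = 9781/10000 ≈ 0.978100
step 2 [2y] zero: DF = P = 971/1000 ≈ 0.971000
step 3 [3y] swap r/1=56/4157: DF=(1 − 56/4157·(0.978100+0.971000))/(1+56/4157) = 1201/1250 ≈ 0.960800
step 4 [4y] swap r/1=415/38684: DF=(1 − 415/38684·(0.978100+0.971000+0.960800))/(1+415/38684) = 1917/2000 ≈ 0.958500
step 5 [5y] bond c/1=33/400: DF=(5397433/4000000 − 33/400·(0.978100+0.971000+0.960800+0.958500))/(1+33/400) = 9517/10000 ≈ 0.951700
step 6 [6y] swap r/1=773/57428: DF=(1 − 773/57428·(0.978100+0.971000+0.960800+0.958500+0.951700))/(1+773/57428) = 9227/10000 ≈ 0.922700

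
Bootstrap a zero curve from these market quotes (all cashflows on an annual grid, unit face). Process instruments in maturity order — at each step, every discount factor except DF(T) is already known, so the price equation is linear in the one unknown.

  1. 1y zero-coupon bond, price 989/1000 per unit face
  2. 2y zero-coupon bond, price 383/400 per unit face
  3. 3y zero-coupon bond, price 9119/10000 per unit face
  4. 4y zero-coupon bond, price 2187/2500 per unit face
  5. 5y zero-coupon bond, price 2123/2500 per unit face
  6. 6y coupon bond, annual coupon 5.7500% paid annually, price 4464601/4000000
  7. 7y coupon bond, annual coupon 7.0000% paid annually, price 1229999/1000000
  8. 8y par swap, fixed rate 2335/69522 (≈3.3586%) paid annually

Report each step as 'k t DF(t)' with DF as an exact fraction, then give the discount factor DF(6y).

step 1 [1y] zero: DF = P = 989/1000 ≈ 0.989000
step 2 [2y] zero: DF = P = 383/400 ≈ 0.957500
step 3 [3y] zero: DF = P = 9119/10000 ≈ 0.911900
step 4 [4y] zero: DF = P = 2187/2500 ≈ 0.874800
step 5 [5y] zero: DF = P = 2123/2500 ≈ 0.849200
step 6 [6y] bond c/1=23/400: DF=(4464601/4000000 − 23/400·(0.989000+0.957500+0.911900+0.874800+0.849200))/(1+23/400) = 8063/10000 ≈ 0.806300
step 7 [7y] bond c/1=7/100: DF=(1229999/1000000 − 7/100·(0.989000+0.957500+0.911900+0.874800+0.849200+0.806300))/(1+7/100) = 797/1000 ≈ 0.797000
step 8 [8y] swap r/1=2335/69522: DF=(1 − 2335/69522·(0.989000+0.957500+0.911900+0.874800+0.849200+0.806300+0.797000))/(1+2335/69522) = 1533/2000 ≈ 0.766500

1 1 989/1000
2 2 383/400
3 3 9119/10000
4 4 2187/2500
5 5 2123/2500
6 6 8063/10000
7 7 797/1000
8 8 1533/2000
DF(6y) = 8063/10000 ≈ 0.806300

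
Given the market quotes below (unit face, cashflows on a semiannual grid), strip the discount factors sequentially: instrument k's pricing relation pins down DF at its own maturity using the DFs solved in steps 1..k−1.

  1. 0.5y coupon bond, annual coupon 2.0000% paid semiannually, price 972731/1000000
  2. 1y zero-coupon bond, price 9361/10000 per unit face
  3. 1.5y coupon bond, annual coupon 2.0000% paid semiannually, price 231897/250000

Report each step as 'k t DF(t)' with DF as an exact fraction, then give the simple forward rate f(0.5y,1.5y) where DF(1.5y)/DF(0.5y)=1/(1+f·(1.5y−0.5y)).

1 1/2 9631/10000
2 1 9361/10000
3 3/2 2249/2500
f(0.5y,1.5y) = ((9631/10000)/(2249/2500) − 1)/(1) = 635/8996 ≈ 7.0587%

step 1 [0.5y] bond c/2=1/100: DF=(972731/1000000 − 1/100·(0))/(1+1/100) = 9631/10000 ≈ 0.963100
step 2 [1y] zero: DF = P = 9361/10000 ≈ 0.936100
step 3 [1.5y] bond c/2=1/100: DF=(231897/250000 − 1/100·(0.963100+0.936100))/(1+1/100) = 2249/2500 ≈ 0.899600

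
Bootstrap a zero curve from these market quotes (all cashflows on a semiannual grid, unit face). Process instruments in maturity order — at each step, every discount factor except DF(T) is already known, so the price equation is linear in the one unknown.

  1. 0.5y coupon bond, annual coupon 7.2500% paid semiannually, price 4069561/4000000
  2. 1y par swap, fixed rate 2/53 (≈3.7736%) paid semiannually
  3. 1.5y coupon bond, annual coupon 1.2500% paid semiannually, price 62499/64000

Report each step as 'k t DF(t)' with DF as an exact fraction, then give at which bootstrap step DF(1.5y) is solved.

1 1/2 4909/5000
2 1 9633/10000
3 3/2 599/625
DF(1.5y) is solved at step 3

step 1 [0.5y] bond c/2=29/800: DF=(4069561/4000000 − 29/800·(0))/(1+29/800) = 4909/5000 ≈ 0.981800
step 2 [1y] swap r/2=1/53: DF=(1 − 1/53·(0.981800))/(1+1/53) = 9633/10000 ≈ 0.963300
step 3 [1.5y] bond c/2=1/160: DF=(62499/64000 − 1/160·(0.981800+0.963300))/(1+1/160) = 599/625 ≈ 0.958400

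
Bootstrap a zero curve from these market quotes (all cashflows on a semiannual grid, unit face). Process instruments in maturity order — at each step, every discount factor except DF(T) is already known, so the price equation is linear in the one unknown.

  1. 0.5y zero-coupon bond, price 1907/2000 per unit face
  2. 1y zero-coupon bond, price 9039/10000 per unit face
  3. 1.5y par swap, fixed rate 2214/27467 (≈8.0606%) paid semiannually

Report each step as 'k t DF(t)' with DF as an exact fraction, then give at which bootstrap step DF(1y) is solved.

1 1/2 1907/2000
2 1 9039/10000
3 3/2 8893/10000
DF(1y) is solved at step 2

step 1 [0.5y] zero: DF = P = 1907/2000 ≈ 0.953500
step 2 [1y] zero: DF = P = 9039/10000 ≈ 0.903900
step 3 [1.5y] swap r/2=1107/27467: DF=(1 − 1107/27467·(0.953500+0.903900))/(1+1107/27467) = 8893/10000 ≈ 0.889300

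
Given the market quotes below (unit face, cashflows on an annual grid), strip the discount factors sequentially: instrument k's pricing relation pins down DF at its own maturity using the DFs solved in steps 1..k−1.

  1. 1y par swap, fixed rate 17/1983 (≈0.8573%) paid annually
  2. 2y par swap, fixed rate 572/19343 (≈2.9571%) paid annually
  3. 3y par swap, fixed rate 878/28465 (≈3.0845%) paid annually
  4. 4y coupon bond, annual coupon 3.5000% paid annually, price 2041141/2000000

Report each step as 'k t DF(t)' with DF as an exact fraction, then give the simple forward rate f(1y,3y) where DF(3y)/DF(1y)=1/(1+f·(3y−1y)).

step 1 [1y] swap r/1=17/1983: DF=(1 − 17/1983·(0))/(1+17/1983) = 1983/2000 ≈ 0.991500
step 2 [2y] swap r/1=572/19343: DF=(1 − 572/19343·(0.991500))/(1+572/19343) = 2357/2500 ≈ 0.942800
step 3 [3y] swap r/1=878/28465: DF=(1 − 878/28465·(0.991500+0.942800))/(1+878/28465) = 4561/5000 ≈ 0.912200
step 4 [4y] bond c/1=7/200: DF=(2041141/2000000 − 7/200·(0.991500+0.942800+0.912200))/(1+7/200) = 4449/5000 ≈ 0.889800

1 1 1983/2000
2 2 2357/2500
3 3 4561/5000
4 4 4449/5000
f(1y,3y) = ((1983/2000)/(4561/5000) − 1)/(2) = 793/18244 ≈ 4.3466%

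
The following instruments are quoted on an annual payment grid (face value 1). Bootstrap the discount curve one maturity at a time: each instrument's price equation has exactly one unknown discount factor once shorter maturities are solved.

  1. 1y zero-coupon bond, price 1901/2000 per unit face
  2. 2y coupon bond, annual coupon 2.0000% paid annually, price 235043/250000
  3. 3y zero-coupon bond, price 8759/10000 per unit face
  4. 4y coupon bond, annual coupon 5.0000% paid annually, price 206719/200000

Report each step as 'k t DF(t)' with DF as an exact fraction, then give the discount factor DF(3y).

1 1 1901/2000
2 2 9031/10000
3 3 8759/10000
4 4 534/625
DF(3y) = 8759/10000 ≈ 0.875900

step 1 [1y] zero: DF = P = 1901/2000 ≈ 0.950500
step 2 [2y] bond c/1=1/50: DF=(235043/250000 − 1/50·(0.950500))/(1+1/50) = 9031/10000 ≈ 0.903100
step 3 [3y] zero: DF = P = 8759/10000 ≈ 0.875900
step 4 [4y] bond c/1=1/20: DF=(206719/200000 − 1/20·(0.950500+0.903100+0.875900))/(1+1/20) = 534/625 ≈ 0.854400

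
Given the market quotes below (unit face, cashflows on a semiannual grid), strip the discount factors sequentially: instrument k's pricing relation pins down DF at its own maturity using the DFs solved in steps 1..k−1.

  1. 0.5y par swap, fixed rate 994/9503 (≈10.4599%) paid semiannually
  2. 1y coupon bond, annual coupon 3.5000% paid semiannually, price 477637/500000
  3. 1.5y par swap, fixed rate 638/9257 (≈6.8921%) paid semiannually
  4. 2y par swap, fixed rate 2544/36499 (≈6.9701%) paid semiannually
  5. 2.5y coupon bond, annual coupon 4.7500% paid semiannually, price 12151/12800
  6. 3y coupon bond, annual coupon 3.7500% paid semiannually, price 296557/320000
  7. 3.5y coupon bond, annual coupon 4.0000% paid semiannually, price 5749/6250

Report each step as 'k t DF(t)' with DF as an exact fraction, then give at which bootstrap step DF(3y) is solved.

1 1/2 9503/10000
2 1 369/400
3 3/2 9043/10000
4 2 1091/1250
5 5/2 4213/5000
6 3 827/1000
7 7/2 319/400
DF(3y) is solved at step 6

step 1 [0.5y] swap r/2=497/9503: DF=(1 − 497/9503·(0))/(1+497/9503) = 9503/10000 ≈ 0.950300
step 2 [1y] bond c/2=7/400: DF=(477637/500000 − 7/400·(0.950300))/(1+7/400) = 369/400 ≈ 0.922500
step 3 [1.5y] swap r/2=319/9257: DF=(1 − 319/9257·(0.950300+0.922500))/(1+319/9257) = 9043/10000 ≈ 0.904300
step 4 [2y] swap r/2=1272/36499: DF=(1 − 1272/36499·(0.950300+0.922500+0.904300))/(1+1272/36499) = 1091/1250 ≈ 0.872800
step 5 [2.5y] bond c/2=19/800: DF=(12151/12800 − 19/800·(0.950300+0.922500+0.904300+0.872800))/(1+19/800) = 4213/5000 ≈ 0.842600
step 6 [3y] bond c/2=3/160: DF=(296557/320000 − 3/160·(0.950300+0.922500+0.904300+0.872800+0.842600))/(1+3/160) = 827/1000 ≈ 0.827000
step 7 [3.5y] bond c/2=1/50: DF=(5749/6250 − 1/50·(0.950300+0.922500+0.904300+0.872800+0.842600+0.827000))/(1+1/50) = 319/400 ≈ 0.797500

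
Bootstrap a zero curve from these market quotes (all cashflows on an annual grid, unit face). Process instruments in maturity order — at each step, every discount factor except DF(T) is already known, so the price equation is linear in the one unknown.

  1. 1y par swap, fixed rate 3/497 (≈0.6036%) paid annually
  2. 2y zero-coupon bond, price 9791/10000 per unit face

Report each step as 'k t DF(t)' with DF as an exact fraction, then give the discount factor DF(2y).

step 1 [1y] swap r/1=3/497: DF=(1 − 3/497·(0))/(1+3/497) = 497/500 ≈ 0.994000
step 2 [2y] zero: DF = P = 9791/10000 ≈ 0.979100

1 1 497/500
2 2 9791/10000
DF(2y) = 9791/10000 ≈ 0.979100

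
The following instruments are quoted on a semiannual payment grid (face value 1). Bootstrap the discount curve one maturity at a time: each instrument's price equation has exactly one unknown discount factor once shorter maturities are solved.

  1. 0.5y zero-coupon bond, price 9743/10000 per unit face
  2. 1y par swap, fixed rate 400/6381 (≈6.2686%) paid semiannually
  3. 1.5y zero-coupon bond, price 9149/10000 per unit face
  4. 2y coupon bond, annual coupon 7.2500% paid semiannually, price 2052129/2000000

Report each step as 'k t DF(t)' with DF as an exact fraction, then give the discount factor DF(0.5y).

1 1/2 9743/10000
2 1 47/50
3 3/2 9149/10000
4 2 557/625
DF(0.5y) = 9743/10000 ≈ 0.974300

step 1 [0.5y] zero: DF = P = 9743/10000 ≈ 0.974300
step 2 [1y] swap r/2=200/6381: DF=(1 − 200/6381·(0.974300))/(1+200/6381) = 47/50 ≈ 0.940000
step 3 [1.5y] zero: DF = P = 9149/10000 ≈ 0.914900
step 4 [2y] bond c/2=29/800: DF=(2052129/2000000 − 29/800·(0.974300+0.940000+0.914900))/(1+29/800) = 557/625 ≈ 0.891200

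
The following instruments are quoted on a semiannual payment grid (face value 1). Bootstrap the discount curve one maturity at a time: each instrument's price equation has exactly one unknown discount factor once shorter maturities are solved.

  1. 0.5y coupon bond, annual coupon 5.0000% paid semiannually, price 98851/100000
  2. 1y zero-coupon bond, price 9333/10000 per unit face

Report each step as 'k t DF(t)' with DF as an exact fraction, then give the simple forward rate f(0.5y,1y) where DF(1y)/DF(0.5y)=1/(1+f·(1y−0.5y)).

1 1/2 2411/2500
2 1 9333/10000
f(0.5y,1y) = ((2411/2500)/(9333/10000) − 1)/(1/2) = 622/9333 ≈ 6.6645%

step 1 [0.5y] bond c/2=1/40: DF=(98851/100000 − 1/40·(0))/(1+1/40) = 2411/2500 ≈ 0.964400
step 2 [1y] zero: DF = P = 9333/10000 ≈ 0.933300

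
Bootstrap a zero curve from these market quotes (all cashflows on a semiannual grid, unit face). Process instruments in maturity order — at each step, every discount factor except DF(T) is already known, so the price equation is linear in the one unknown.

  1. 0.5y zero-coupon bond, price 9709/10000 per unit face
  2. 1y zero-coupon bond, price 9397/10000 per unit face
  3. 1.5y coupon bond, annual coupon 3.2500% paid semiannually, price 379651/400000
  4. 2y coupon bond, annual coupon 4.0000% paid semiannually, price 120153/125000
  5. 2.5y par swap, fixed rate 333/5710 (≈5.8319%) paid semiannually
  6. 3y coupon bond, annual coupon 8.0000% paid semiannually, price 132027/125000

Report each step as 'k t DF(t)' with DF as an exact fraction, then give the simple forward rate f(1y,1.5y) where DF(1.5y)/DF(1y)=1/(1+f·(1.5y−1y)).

step 1 [0.5y] zero: DF = P = 9709/10000 ≈ 0.970900
step 2 [1y] zero: DF = P = 9397/10000 ≈ 0.939700
step 3 [1.5y] bond c/2=13/800: DF=(379651/400000 − 13/800·(0.970900+0.939700))/(1+13/800) = 4517/5000 ≈ 0.903400
step 4 [2y] bond c/2=1/50: DF=(120153/125000 − 1/50·(0.970900+0.939700+0.903400))/(1+1/50) = 1109/1250 ≈ 0.887200
step 5 [2.5y] swap r/2=333/11420: DF=(1 − 333/11420·(0.970900+0.939700+0.903400+0.887200))/(1+333/11420) = 2167/2500 ≈ 0.866800
step 6 [3y] bond c/2=1/25: DF=(132027/125000 − 1/25·(0.970900+0.939700+0.903400+0.887200+0.866800))/(1+1/25) = 8399/10000 ≈ 0.839900

1 1/2 9709/10000
2 1 9397/10000
3 3/2 4517/5000
4 2 1109/1250
5 5/2 2167/2500
6 3 8399/10000
f(1y,1.5y) = ((9397/10000)/(4517/5000) − 1)/(1/2) = 363/4517 ≈ 8.0363%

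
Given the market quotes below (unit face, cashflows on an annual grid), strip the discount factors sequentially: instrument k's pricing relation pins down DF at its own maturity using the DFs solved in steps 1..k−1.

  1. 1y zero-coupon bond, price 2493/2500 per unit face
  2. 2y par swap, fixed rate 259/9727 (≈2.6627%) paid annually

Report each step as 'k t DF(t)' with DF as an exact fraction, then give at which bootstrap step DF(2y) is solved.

step 1 [1y] zero: DF = P = 2493/2500 ≈ 0.997200
step 2 [2y] swap r/1=259/9727: DF=(1 − 259/9727·(0.997200))/(1+259/9727) = 4741/5000 ≈ 0.948200

1 1 2493/2500
2 2 4741/5000
DF(2y) is solved at step 2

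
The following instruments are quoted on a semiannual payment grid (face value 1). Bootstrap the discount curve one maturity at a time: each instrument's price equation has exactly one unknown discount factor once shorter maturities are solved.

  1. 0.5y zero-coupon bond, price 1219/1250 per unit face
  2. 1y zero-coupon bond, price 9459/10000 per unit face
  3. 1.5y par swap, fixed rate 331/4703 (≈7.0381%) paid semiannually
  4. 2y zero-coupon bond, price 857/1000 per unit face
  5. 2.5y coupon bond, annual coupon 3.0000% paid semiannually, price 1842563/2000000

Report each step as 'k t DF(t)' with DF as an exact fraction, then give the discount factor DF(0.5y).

1 1/2 1219/1250
2 1 9459/10000
3 3/2 9007/10000
4 2 857/1000
5 5/2 8533/10000
DF(0.5y) = 1219/1250 ≈ 0.975200

step 1 [0.5y] zero: DF = P = 1219/1250 ≈ 0.975200
step 2 [1y] zero: DF = P = 9459/10000 ≈ 0.945900
step 3 [1.5y] swap r/2=331/9406: DF=(1 − 331/9406·(0.975200+0.945900))/(1+331/9406) = 9007/10000 ≈ 0.900700
step 4 [2y] zero: DF = P = 857/1000 ≈ 0.857000
step 5 [2.5y] bond c/2=3/200: DF=(1842563/2000000 − 3/200·(0.975200+0.945900+0.900700+0.857000))/(1+3/200) = 8533/10000 ≈ 0.853300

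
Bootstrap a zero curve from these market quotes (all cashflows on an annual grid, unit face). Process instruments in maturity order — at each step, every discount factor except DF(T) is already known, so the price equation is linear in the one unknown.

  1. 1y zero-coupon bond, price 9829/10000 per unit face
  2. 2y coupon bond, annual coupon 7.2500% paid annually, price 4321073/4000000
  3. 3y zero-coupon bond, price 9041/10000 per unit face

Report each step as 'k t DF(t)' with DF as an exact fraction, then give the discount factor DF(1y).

step 1 [1y] zero: DF = P = 9829/10000 ≈ 0.982900
step 2 [2y] bond c/1=29/400: DF=(4321073/4000000 − 29/400·(0.982900))/(1+29/400) = 588/625 ≈ 0.940800
step 3 [3y] zero: DF = P = 9041/10000 ≈ 0.904100

1 1 9829/10000
2 2 588/625
3 3 9041/10000
DF(1y) = 9829/10000 ≈ 0.982900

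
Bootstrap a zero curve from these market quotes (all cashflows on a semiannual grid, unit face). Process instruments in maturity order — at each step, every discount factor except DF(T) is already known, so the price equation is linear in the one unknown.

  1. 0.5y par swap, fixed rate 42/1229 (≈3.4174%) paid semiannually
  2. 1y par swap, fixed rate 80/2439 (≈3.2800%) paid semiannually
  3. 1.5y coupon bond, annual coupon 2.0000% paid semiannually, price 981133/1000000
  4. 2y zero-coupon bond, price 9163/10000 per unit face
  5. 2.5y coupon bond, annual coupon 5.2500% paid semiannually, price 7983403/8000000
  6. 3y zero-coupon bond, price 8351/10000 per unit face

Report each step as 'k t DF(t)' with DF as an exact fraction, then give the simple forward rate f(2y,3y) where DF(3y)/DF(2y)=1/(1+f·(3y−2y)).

1 1/2 1229/1250
2 1 121/125
3 3/2 9521/10000
4 2 9163/10000
5 5/2 8747/10000
6 3 8351/10000
f(2y,3y) = ((9163/10000)/(8351/10000) − 1)/(1) = 116/1193 ≈ 9.7234%

step 1 [0.5y] swap r/2=21/1229: DF=(1 − 21/1229·(0))/(1+21/1229) = 1229/1250 ≈ 0.983200
step 2 [1y] swap r/2=40/2439: DF=(1 − 40/2439·(0.983200))/(1+40/2439) = 121/125 ≈ 0.968000
step 3 [1.5y] bond c/2=1/100: DF=(981133/1000000 − 1/100·(0.983200+0.968000))/(1+1/100) = 9521/10000 ≈ 0.952100
step 4 [2y] zero: DF = P = 9163/10000 ≈ 0.916300
step 5 [2.5y] bond c/2=21/800: DF=(7983403/8000000 − 21/800·(0.983200+0.968000+0.952100+0.916300))/(1+21/800) = 8747/10000 ≈ 0.874700
step 6 [3y] zero: DF = P = 8351/10000 ≈ 0.835100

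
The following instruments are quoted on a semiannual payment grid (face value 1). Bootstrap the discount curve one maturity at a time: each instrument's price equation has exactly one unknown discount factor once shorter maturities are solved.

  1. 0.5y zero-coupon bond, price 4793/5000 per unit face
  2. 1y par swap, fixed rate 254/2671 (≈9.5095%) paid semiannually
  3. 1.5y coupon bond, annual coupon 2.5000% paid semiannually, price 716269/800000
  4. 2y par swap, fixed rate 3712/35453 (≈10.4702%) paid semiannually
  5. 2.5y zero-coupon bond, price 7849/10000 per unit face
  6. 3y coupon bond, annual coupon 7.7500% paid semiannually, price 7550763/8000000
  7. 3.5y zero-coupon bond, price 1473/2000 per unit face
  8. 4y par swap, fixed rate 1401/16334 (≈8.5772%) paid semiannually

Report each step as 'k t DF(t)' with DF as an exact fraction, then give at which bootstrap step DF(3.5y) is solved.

step 1 [0.5y] zero: DF = P = 4793/5000 ≈ 0.958600
step 2 [1y] swap r/2=127/2671: DF=(1 − 127/2671·(0.958600))/(1+127/2671) = 9111/10000 ≈ 0.911100
step 3 [1.5y] bond c/2=1/80: DF=(716269/800000 − 1/80·(0.958600+0.911100))/(1+1/80) = 2153/2500 ≈ 0.861200
step 4 [2y] swap r/2=1856/35453: DF=(1 − 1856/35453·(0.958600+0.911100+0.861200))/(1+1856/35453) = 509/625 ≈ 0.814400
step 5 [2.5y] zero: DF = P = 7849/10000 ≈ 0.784900
step 6 [3y] bond c/2=31/800: DF=(7550763/8000000 − 31/800·(0.958600+0.911100+0.861200+0.814400+0.784900))/(1+31/800) = 7471/10000 ≈ 0.747100
step 7 [3.5y] zero: DF = P = 1473/2000 ≈ 0.736500
step 8 [4y] swap r/2=1401/32668: DF=(1 − 1401/32668·(0.958600+0.911100+0.861200+0.814400+0.784900+0.747100+0.736500))/(1+1401/32668) = 3599/5000 ≈ 0.719800

1 1/2 4793/5000
2 1 9111/10000
3 3/2 2153/2500
4 2 509/625
5 5/2 7849/10000
6 3 7471/10000
7 7/2 1473/2000
8 4 3599/5000
DF(3.5y) is solved at step 7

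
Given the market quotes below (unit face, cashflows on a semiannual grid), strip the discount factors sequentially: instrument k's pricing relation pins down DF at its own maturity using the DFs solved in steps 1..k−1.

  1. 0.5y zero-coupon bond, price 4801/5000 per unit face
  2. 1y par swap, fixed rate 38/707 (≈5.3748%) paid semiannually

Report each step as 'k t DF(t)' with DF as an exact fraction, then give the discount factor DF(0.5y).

1 1/2 4801/5000
2 1 9487/10000
DF(0.5y) = 4801/5000 ≈ 0.960200

step 1 [0.5y] zero: DF = P = 4801/5000 ≈ 0.960200
step 2 [1y] swap r/2=19/707: DF=(1 − 19/707·(0.960200))/(1+19/707) = 9487/10000 ≈ 0.948700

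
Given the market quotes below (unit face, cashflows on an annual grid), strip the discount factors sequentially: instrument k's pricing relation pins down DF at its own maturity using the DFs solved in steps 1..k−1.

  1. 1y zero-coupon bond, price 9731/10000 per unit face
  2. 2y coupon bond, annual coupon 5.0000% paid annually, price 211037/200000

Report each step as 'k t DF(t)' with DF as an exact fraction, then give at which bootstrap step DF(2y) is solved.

step 1 [1y] zero: DF = P = 9731/10000 ≈ 0.973100
step 2 [2y] bond c/1=1/20: DF=(211037/200000 − 1/20·(0.973100))/(1+1/20) = 4793/5000 ≈ 0.958600

1 1 9731/10000
2 2 4793/5000
DF(2y) is solved at step 2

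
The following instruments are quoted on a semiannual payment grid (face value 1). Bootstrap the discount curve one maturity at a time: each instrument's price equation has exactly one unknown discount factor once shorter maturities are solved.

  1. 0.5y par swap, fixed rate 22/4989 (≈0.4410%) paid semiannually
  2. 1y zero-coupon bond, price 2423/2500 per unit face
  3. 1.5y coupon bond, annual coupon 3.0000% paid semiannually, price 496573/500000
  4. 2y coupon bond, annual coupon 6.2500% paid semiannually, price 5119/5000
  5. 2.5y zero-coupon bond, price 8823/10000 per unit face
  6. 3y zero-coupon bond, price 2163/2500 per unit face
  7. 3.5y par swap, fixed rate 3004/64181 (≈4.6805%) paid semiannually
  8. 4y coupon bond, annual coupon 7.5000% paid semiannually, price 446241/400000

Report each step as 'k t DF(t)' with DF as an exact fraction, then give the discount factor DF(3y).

1 1/2 4989/5000
2 1 2423/2500
3 3/2 4747/5000
4 2 2261/2500
5 5/2 8823/10000
6 3 2163/2500
7 7/2 4249/5000
8 4 8433/10000
DF(3y) = 2163/2500 ≈ 0.865200

step 1 [0.5y] swap r/2=11/4989: DF=(1 − 11/4989·(0))/(1+11/4989) = 4989/5000 ≈ 0.997800
step 2 [1y] zero: DF = P = 2423/2500 ≈ 0.969200
step 3 [1.5y] bond c/2=3/200: DF=(496573/500000 − 3/200·(0.997800+0.969200))/(1+3/200) = 4747/5000 ≈ 0.949400
step 4 [2y] bond c/2=1/32: DF=(5119/5000 − 1/32·(0.997800+0.969200+0.949400))/(1+1/32) = 2261/2500 ≈ 0.904400
step 5 [2.5y] zero: DF = P = 8823/10000 ≈ 0.882300
step 6 [3y] zero: DF = P = 2163/2500 ≈ 0.865200
step 7 [3.5y] swap r/2=1502/64181: DF=(1 − 1502/64181·(0.997800+0.969200+0.949400+0.904400+0.882300+0.865200))/(1+1502/64181) = 4249/5000 ≈ 0.849800
step 8 [4y] bond c/2=3/80: DF=(446241/400000 − 3/80·(0.997800+0.969200+0.949400+0.904400+0.882300+0.865200+0.849800))/(1+3/80) = 8433/10000 ≈ 0.843300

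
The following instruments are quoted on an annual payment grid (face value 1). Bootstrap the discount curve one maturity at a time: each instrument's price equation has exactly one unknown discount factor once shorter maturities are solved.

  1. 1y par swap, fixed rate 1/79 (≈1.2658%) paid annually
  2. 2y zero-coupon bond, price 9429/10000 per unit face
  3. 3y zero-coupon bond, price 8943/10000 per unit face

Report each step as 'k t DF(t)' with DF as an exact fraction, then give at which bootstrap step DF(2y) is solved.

step 1 [1y] swap r/1=1/79: DF=(1 − 1/79·(0))/(1+1/79) = 79/80 ≈ 0.987500
step 2 [2y] zero: DF = P = 9429/10000 ≈ 0.942900
step 3 [3y] zero: DF = P = 8943/10000 ≈ 0.894300

1 1 79/80
2 2 9429/10000
3 3 8943/10000
DF(2y) is solved at step 2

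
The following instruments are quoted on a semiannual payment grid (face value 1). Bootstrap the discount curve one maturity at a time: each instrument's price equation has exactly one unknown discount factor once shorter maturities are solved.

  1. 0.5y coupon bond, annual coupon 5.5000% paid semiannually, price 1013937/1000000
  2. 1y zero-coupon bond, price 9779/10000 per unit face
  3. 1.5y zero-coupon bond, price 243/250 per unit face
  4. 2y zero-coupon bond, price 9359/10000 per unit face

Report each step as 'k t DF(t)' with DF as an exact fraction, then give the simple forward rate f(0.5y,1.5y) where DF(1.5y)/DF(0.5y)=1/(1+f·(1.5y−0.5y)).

1 1/2 2467/2500
2 1 9779/10000
3 3/2 243/250
4 2 9359/10000
f(0.5y,1.5y) = ((2467/2500)/(243/250) − 1)/(1) = 37/2430 ≈ 1.5226%

step 1 [0.5y] bond c/2=11/400: DF=(1013937/1000000 − 11/400·(0))/(1+11/400) = 2467/2500 ≈ 0.986800
step 2 [1y] zero: DF = P = 9779/10000 ≈ 0.977900
step 3 [1.5y] zero: DF = P = 243/250 ≈ 0.972000
step 4 [2y] zero: DF = P = 9359/10000 ≈ 0.935900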